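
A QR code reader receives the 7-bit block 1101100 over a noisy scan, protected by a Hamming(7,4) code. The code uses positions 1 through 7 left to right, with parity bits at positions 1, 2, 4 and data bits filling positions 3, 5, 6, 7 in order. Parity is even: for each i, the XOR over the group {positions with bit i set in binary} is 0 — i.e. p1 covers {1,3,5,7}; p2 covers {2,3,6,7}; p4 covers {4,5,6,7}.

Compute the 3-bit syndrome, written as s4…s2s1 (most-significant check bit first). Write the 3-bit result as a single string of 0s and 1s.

s1 (pos 1,3,5,7): 1⊕0⊕1⊕0 = 0
s2 (pos 2,3,6,7): 1⊕0⊕0⊕0 = 1
s4 (pos 4,5,6,7): 1⊕1⊕0⊕0 = 0
Syndrome s4…s1 = 010 → error at position 2.

010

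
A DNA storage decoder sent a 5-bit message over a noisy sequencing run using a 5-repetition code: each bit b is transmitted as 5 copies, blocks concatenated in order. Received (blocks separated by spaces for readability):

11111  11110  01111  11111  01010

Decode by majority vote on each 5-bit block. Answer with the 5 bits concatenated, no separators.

Block 1 (11111): 5 ones → 1
Block 2 (11110): 4 ones → 1
Block 3 (01111): 4 ones → 1
Block 4 (11111): 5 ones → 1
Block 5 (01010): 2 ones → 0

11110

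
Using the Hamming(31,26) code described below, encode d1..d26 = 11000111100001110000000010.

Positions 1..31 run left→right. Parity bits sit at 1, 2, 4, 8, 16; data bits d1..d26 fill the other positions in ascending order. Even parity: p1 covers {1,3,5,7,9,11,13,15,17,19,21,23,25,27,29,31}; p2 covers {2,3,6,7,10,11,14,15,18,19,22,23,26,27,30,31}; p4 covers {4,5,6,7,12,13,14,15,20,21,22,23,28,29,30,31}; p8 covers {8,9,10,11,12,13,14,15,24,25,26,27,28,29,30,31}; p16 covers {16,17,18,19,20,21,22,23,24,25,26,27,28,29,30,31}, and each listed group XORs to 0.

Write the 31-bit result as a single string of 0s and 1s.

Place data at non-parity positions: p1 p2 1 p4 1 0 0 p8 0 1 1 1 1 0 0 p16 0 0 1 1 1 0 0 0 0 0 0 0 0 1 0
p1 (pos 1,3,5,7,9,11,13,15,17,19,21,23,25,27,29,31): XOR of data positions = 1⊕1⊕0⊕0⊕1⊕1⊕0⊕0⊕1⊕1⊕0⊕0⊕0⊕0⊕0 = 0
p2 (pos 2,3,6,7,10,11,14,15,18,19,22,23,26,27,30,31): XOR of data positions = 1⊕0⊕0⊕1⊕1⊕0⊕0⊕0⊕1⊕0⊕0⊕0⊕0⊕1⊕0 = 1
p4 (pos 4,5,6,7,12,13,14,15,20,21,22,23,28,29,30,31): XOR of data positions = 1⊕0⊕0⊕1⊕1⊕0⊕0⊕1⊕1⊕0⊕0⊕0⊕0⊕1⊕0 = 0
p8 (pos 8,9,10,11,12,13,14,15,24,25,26,27,28,29,30,31): XOR of data positions = 0⊕1⊕1⊕1⊕1⊕0⊕0⊕0⊕0⊕0⊕0⊕0⊕0⊕1⊕0 = 1
p16 (pos 16,17,18,19,20,21,22,23,24,25,26,27,28,29,30,31): XOR of data positions = 0⊕0⊕1⊕1⊕1⊕0⊕0⊕0⊕0⊕0⊕0⊕0⊕0⊕1⊕0 = 0
Codeword: 0110100101111000001110000000010

0110100101111000001110000000010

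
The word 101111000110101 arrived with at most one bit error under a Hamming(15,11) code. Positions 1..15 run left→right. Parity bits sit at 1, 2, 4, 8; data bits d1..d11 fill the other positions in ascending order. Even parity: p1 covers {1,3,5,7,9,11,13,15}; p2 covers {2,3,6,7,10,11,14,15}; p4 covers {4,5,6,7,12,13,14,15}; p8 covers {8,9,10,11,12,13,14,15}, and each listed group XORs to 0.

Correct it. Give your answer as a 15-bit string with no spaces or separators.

s1 (pos 1,3,5,7,9,11,13,15): 1⊕1⊕1⊕0⊕0⊕1⊕1⊕1 = 0
s2 (pos 2,3,6,7,10,11,14,15): 0⊕1⊕1⊕0⊕1⊕1⊕0⊕1 = 1
s4 (pos 4,5,6,7,12,13,14,15): 1⊕1⊕1⊕0⊕0⊕1⊕0⊕1 = 1
s8 (pos 8,9,10,11,12,13,14,15): 0⊕0⊕1⊕1⊕0⊕1⊕0⊕1 = 0
Syndrome s8…s1 = 0110 → error at position 6.
Flip position 6: 101111000110101 → 101110000110101

101110000110101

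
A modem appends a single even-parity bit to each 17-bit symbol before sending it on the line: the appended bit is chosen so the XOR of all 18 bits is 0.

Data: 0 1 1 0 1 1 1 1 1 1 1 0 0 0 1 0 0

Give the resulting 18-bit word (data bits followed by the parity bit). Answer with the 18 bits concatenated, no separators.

XOR of the 17 data bits: 0⊕1⊕1⊕0⊕1⊕1⊕1⊕1⊕1⊕1⊕1⊕0⊕0⊕0⊕1⊕0⊕0 = 0
Parity bit = 0 (so all 18 bits XOR to 0).

011011111110001000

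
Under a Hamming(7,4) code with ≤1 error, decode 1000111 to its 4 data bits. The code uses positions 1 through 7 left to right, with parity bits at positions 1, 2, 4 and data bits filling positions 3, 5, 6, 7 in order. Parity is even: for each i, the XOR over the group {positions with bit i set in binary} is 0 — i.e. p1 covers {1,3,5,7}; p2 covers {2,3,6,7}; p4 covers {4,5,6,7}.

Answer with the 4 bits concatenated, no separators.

s1 (pos 1,3,5,7): 1⊕0⊕1⊕1 = 1
s2 (pos 2,3,6,7): 0⊕0⊕1⊕1 = 0
s4 (pos 4,5,6,7): 0⊕1⊕1⊕1 = 1
Syndrome s4…s1 = 101 → error at position 5.
Flip position 5: 1000111 → 1000011
Read data bits from positions 3,5,6,7: 0011

0011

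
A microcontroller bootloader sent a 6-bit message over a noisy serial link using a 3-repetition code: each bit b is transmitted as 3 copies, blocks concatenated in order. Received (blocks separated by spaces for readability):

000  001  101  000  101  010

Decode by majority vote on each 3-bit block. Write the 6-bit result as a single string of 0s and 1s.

001010

Block 1 (000): 0 ones → 0
Block 2 (001): 1 one → 0
Block 3 (101): 2 ones → 1
Block 4 (000): 0 ones → 0
Block 5 (101): 2 ones → 1
Block 6 (010): 1 one → 0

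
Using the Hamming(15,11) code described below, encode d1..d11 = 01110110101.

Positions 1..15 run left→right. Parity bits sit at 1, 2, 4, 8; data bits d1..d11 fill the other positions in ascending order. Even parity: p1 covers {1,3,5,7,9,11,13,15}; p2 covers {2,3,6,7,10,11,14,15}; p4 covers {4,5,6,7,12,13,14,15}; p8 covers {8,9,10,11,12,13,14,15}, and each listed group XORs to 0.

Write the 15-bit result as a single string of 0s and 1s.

Place data at non-parity positions: p1 p2 0 p4 1 1 1 p8 0 1 1 0 1 0 1
p1 (pos 1,3,5,7,9,11,13,15): XOR of data positions = 0⊕1⊕1⊕0⊕1⊕1⊕1 = 1
p2 (pos 2,3,6,7,10,11,14,15): XOR of data positions = 0⊕1⊕1⊕1⊕1⊕0⊕1 = 1
p4 (pos 4,5,6,7,12,13,14,15): XOR of data positions = 1⊕1⊕1⊕0⊕1⊕0⊕1 = 1
p8 (pos 8,9,10,11,12,13,14,15): XOR of data positions = 0⊕1⊕1⊕0⊕1⊕0⊕1 = 0
Codeword: 110111100110101

110111100110101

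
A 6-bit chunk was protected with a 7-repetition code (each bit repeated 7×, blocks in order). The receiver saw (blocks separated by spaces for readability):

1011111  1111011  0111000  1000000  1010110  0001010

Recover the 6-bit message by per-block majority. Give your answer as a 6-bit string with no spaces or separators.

Block 1 (1011111): 6 ones → 1
Block 2 (1111011): 6 ones → 1
Block 3 (0111000): 3 ones → 0
Block 4 (1000000): 1 one → 0
Block 5 (1010110): 4 ones → 1
Block 6 (0001010): 2 ones → 0

110010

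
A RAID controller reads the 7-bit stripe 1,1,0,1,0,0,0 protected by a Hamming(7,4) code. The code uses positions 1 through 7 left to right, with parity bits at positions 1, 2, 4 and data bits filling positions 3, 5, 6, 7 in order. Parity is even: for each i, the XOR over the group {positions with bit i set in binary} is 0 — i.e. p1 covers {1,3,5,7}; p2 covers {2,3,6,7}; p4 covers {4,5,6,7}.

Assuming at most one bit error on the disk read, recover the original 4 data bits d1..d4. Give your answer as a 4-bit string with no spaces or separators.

s1 (pos 1,3,5,7): 1⊕0⊕0⊕0 = 1
s2 (pos 2,3,6,7): 1⊕0⊕0⊕0 = 1
s4 (pos 4,5,6,7): 1⊕0⊕0⊕0 = 1
Syndrome s4…s1 = 111 → error at position 7.
Flip position 7: 1101000 → 1101001
Read data bits from positions 3,5,6,7: 0001

0001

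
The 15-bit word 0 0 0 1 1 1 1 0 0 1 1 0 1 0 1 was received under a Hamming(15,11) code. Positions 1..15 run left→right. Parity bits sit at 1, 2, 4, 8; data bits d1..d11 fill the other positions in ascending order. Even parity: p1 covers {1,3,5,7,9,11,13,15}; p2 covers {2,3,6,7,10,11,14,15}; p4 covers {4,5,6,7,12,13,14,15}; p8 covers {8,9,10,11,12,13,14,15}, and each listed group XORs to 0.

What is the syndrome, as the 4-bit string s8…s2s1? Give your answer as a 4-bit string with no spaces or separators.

s1 (pos 1,3,5,7,9,11,13,15): 0⊕0⊕1⊕1⊕0⊕1⊕1⊕1 = 1
s2 (pos 2,3,6,7,10,11,14,15): 0⊕0⊕1⊕1⊕1⊕1⊕0⊕1 = 1
s4 (pos 4,5,6,7,12,13,14,15): 1⊕1⊕1⊕1⊕0⊕1⊕0⊕1 = 0
s8 (pos 8,9,10,11,12,13,14,15): 0⊕0⊕1⊕1⊕0⊕1⊕0⊕1 = 0
Syndrome s8…s1 = 0011 → error at position 3.

0011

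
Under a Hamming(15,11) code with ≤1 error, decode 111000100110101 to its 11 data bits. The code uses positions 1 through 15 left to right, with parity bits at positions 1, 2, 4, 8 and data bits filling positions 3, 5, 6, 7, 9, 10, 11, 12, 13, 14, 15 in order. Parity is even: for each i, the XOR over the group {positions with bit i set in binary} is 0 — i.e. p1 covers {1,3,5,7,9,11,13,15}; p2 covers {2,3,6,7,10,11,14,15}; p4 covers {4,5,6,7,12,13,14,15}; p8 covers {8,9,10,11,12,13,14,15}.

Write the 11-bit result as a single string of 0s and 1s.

s1 (pos 1,3,5,7,9,11,13,15): 1⊕1⊕0⊕1⊕0⊕1⊕1⊕1 = 0
s2 (pos 2,3,6,7,10,11,14,15): 1⊕1⊕0⊕1⊕1⊕1⊕0⊕1 = 0
s4 (pos 4,5,6,7,12,13,14,15): 0⊕0⊕0⊕1⊕0⊕1⊕0⊕1 = 1
s8 (pos 8,9,10,11,12,13,14,15): 0⊕0⊕1⊕1⊕0⊕1⊕0⊕1 = 0
Syndrome s8…s1 = 0100 → error at position 4.
Flip position 4: 111000100110101 → 111100100110101
Read data bits from positions 3,5,6,7,9,10,11,12,13,14,15: 10010110101

10010110101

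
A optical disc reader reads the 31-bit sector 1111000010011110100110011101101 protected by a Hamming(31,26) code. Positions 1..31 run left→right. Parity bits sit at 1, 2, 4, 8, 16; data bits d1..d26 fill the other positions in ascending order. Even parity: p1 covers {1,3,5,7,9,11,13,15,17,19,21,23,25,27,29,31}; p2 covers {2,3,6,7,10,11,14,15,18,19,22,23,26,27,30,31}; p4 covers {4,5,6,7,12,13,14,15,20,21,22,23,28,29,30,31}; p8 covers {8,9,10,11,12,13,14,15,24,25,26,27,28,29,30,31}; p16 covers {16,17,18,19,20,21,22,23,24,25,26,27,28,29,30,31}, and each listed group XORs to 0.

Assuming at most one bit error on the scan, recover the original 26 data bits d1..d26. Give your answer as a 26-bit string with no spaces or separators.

s1 (pos 1,3,5,7,9,11,13,15,17,19,21,23,25,27,29,31): 1⊕1⊕0⊕0⊕1⊕0⊕1⊕1⊕1⊕0⊕1⊕0⊕1⊕0⊕1⊕1 = 0
s2 (pos 2,3,6,7,10,11,14,15,18,19,22,23,26,27,30,31): 1⊕1⊕0⊕0⊕0⊕0⊕1⊕1⊕0⊕0⊕0⊕0⊕1⊕0⊕0⊕1 = 0
s4 (pos 4,5,6,7,12,13,14,15,20,21,22,23,28,29,30,31): 1⊕0⊕0⊕0⊕1⊕1⊕1⊕1⊕1⊕1⊕0⊕0⊕1⊕1⊕0⊕1 = 0
s8 (pos 8,9,10,11,12,13,14,15,24,25,26,27,28,29,30,31): 0⊕1⊕0⊕0⊕1⊕1⊕1⊕1⊕1⊕1⊕1⊕0⊕1⊕1⊕0⊕1 = 1
s16 (pos 16,17,18,19,20,21,22,23,24,25,26,27,28,29,30,31): 0⊕1⊕0⊕0⊕1⊕1⊕0⊕0⊕1⊕1⊕1⊕0⊕1⊕1⊕0⊕1 = 1
Syndrome s16…s1 = 11000 → error at position 24.
Flip position 24: 1111000010011110100110011101101 → 1111000010011110100110001101101
Read data bits from positions 3,5,6,7,9,10,11,12,13,14,15,17,18,19,20,21,22,23,24,25,26,27,28,29,30,31: 10001001111100110001101101

10001001111100110001101101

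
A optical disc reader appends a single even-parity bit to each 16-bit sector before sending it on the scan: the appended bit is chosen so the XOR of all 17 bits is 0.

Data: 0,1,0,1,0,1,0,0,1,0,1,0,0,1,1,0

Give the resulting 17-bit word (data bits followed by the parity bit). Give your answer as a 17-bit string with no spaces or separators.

01010100101001101

XOR of the 16 data bits: 0⊕1⊕0⊕1⊕0⊕1⊕0⊕0⊕1⊕0⊕1⊕0⊕0⊕1⊕1⊕0 = 1
Parity bit = 1 (so all 17 bits XOR to 0).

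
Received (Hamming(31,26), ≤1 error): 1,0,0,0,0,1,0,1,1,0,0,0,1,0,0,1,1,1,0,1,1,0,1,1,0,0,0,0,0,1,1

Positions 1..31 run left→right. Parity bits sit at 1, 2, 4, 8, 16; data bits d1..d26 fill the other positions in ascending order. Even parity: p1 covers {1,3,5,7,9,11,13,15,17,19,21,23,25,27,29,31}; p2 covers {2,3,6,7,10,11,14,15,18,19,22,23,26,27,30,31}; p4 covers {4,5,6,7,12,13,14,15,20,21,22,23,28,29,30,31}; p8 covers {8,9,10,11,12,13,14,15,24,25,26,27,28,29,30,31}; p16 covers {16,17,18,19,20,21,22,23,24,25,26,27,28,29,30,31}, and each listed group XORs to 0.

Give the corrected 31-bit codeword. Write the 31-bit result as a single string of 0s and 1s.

s1 (pos 1,3,5,7,9,11,13,15,17,19,21,23,25,27,29,31): 1⊕0⊕0⊕0⊕1⊕0⊕1⊕0⊕1⊕0⊕1⊕1⊕0⊕0⊕0⊕1 = 1
s2 (pos 2,3,6,7,10,11,14,15,18,19,22,23,26,27,30,31): 0⊕0⊕1⊕0⊕0⊕0⊕0⊕0⊕1⊕0⊕0⊕1⊕0⊕0⊕1⊕1 = 1
s4 (pos 4,5,6,7,12,13,14,15,20,21,22,23,28,29,30,31): 0⊕0⊕1⊕0⊕0⊕1⊕0⊕0⊕1⊕1⊕0⊕1⊕0⊕0⊕1⊕1 = 1
s8 (pos 8,9,10,11,12,13,14,15,24,25,26,27,28,29,30,31): 1⊕1⊕0⊕0⊕0⊕1⊕0⊕0⊕1⊕0⊕0⊕0⊕0⊕0⊕1⊕1 = 0
s16 (pos 16,17,18,19,20,21,22,23,24,25,26,27,28,29,30,31): 1⊕1⊕1⊕0⊕1⊕1⊕0⊕1⊕1⊕0⊕0⊕0⊕0⊕0⊕1⊕1 = 1
Syndrome s16…s1 = 10111 → error at position 23.
Flip position 23: 1000010110001001110110110000011 → 1000010110001001110110010000011

1000010110001001110110010000011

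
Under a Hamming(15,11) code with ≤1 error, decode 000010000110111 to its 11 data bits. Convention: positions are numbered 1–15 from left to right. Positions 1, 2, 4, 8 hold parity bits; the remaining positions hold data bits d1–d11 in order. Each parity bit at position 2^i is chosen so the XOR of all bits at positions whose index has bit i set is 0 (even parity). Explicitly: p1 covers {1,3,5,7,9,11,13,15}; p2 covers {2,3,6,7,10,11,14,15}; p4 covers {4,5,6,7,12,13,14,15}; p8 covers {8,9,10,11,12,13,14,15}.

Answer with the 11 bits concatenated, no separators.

01000110111

s1 (pos 1,3,5,7,9,11,13,15): 0⊕0⊕1⊕0⊕0⊕1⊕1⊕1 = 0
s2 (pos 2,3,6,7,10,11,14,15): 0⊕0⊕0⊕0⊕1⊕1⊕1⊕1 = 0
s4 (pos 4,5,6,7,12,13,14,15): 0⊕1⊕0⊕0⊕0⊕1⊕1⊕1 = 0
s8 (pos 8,9,10,11,12,13,14,15): 0⊕0⊕1⊕1⊕0⊕1⊕1⊕1 = 1
Syndrome s8…s1 = 1000 → error at position 8.
Flip position 8: 000010000110111 → 000010010110111
Read data bits from positions 3,5,6,7,9,10,11,12,13,14,15: 01000110111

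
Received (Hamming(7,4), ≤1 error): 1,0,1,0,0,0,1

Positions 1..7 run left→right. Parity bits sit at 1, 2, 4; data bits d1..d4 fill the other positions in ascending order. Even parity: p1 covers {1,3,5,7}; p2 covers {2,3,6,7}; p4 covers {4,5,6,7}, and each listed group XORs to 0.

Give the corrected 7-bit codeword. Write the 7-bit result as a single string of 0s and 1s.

s1 (pos 1,3,5,7): 1⊕1⊕0⊕1 = 1
s2 (pos 2,3,6,7): 0⊕1⊕0⊕1 = 0
s4 (pos 4,5,6,7): 0⊕0⊕0⊕1 = 1
Syndrome s4…s1 = 101 → error at position 5.
Flip position 5: 1010001 → 1010101

1010101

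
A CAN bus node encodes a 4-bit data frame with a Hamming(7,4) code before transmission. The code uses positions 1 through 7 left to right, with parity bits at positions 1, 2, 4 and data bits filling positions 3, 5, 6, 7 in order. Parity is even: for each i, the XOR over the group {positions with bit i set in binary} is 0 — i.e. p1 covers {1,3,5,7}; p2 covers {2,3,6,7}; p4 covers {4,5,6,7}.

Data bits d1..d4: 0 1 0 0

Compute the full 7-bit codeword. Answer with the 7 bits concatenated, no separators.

1001100

Place data at non-parity positions: p1 p2 0 p4 1 0 0
p1 (pos 1,3,5,7): XOR of data positions = 0⊕1⊕0 = 1
p2 (pos 2,3,6,7): XOR of data positions = 0⊕0⊕0 = 0
p4 (pos 4,5,6,7): XOR of data positions = 1⊕0⊕0 = 1
Codeword: 1001100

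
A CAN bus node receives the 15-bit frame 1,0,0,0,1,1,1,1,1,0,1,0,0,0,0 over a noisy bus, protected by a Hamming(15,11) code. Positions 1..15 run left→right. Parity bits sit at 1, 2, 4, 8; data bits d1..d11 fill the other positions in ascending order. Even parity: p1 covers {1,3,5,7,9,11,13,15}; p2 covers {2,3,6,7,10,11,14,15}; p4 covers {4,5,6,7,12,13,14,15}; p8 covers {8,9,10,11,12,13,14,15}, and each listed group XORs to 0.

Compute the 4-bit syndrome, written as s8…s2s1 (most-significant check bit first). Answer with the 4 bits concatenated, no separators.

1111

s1 (pos 1,3,5,7,9,11,13,15): 1⊕0⊕1⊕1⊕1⊕1⊕0⊕0 = 1
s2 (pos 2,3,6,7,10,11,14,15): 0⊕0⊕1⊕1⊕0⊕1⊕0⊕0 = 1
s4 (pos 4,5,6,7,12,13,14,15): 0⊕1⊕1⊕1⊕0⊕0⊕0⊕0 = 1
s8 (pos 8,9,10,11,12,13,14,15): 1⊕1⊕0⊕1⊕0⊕0⊕0⊕0 = 1
Syndrome s8…s1 = 1111 → error at position 15.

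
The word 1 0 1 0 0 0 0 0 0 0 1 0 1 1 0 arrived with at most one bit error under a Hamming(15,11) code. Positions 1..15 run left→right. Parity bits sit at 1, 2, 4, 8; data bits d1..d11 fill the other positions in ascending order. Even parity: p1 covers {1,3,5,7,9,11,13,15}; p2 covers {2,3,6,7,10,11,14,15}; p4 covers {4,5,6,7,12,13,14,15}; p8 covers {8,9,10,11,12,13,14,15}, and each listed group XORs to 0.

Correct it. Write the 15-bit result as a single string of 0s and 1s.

101000000110110

s1 (pos 1,3,5,7,9,11,13,15): 1⊕1⊕0⊕0⊕0⊕1⊕1⊕0 = 0
s2 (pos 2,3,6,7,10,11,14,15): 0⊕1⊕0⊕0⊕0⊕1⊕1⊕0 = 1
s4 (pos 4,5,6,7,12,13,14,15): 0⊕0⊕0⊕0⊕0⊕1⊕1⊕0 = 0
s8 (pos 8,9,10,11,12,13,14,15): 0⊕0⊕0⊕1⊕0⊕1⊕1⊕0 = 1
Syndrome s8…s1 = 1010 → error at position 10.
Flip position 10: 101000000010110 → 101000000110110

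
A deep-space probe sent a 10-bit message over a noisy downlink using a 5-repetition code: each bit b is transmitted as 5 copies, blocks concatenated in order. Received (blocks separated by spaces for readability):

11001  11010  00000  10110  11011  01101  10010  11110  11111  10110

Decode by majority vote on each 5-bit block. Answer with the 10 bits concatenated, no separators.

Block 1 (11001): 3 ones → 1
Block 2 (11010): 3 ones → 1
Block 3 (00000): 0 ones → 0
Block 4 (10110): 3 ones → 1
Block 5 (11011): 4 ones → 1
Block 6 (01101): 3 ones → 1
Block 7 (10010): 2 ones → 0
Block 8 (11110): 4 ones → 1
Block 9 (11111): 5 ones → 1
Block 10 (10110): 3 ones → 1

1101110111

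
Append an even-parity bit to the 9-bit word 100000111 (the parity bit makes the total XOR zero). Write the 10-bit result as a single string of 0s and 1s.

XOR of the 9 data bits: 1⊕0⊕0⊕0⊕0⊕0⊕1⊕1⊕1 = 0
Parity bit = 0 (so all 10 bits XOR to 0).

1000001110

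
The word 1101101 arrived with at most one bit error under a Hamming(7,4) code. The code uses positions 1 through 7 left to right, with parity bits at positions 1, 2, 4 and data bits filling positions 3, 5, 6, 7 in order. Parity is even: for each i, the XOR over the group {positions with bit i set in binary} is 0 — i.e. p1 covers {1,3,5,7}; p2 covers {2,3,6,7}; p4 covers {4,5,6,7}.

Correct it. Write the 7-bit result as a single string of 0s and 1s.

1101001

s1 (pos 1,3,5,7): 1⊕0⊕1⊕1 = 1
s2 (pos 2,3,6,7): 1⊕0⊕0⊕1 = 0
s4 (pos 4,5,6,7): 1⊕1⊕0⊕1 = 1
Syndrome s4…s1 = 101 → error at position 5.
Flip position 5: 1101101 → 1101001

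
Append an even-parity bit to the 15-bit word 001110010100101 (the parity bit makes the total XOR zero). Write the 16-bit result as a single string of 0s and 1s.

XOR of the 15 data bits: 0⊕0⊕1⊕1⊕1⊕0⊕0⊕1⊕0⊕1⊕0⊕0⊕1⊕0⊕1 = 1
Parity bit = 1 (so all 16 bits XOR to 0).

0011100101001011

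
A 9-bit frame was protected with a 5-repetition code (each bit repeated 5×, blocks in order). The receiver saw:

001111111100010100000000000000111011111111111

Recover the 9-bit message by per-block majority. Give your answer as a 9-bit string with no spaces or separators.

Block 1 (00111): 3 ones → 1
Block 2 (11111): 5 ones → 1
Block 3 (00010): 1 one → 0
Block 4 (10000): 1 one → 0
Block 5 (00000): 0 ones → 0
Block 6 (00000): 0 ones → 0
Block 7 (11101): 4 ones → 1
Block 8 (11111): 5 ones → 1
Block 9 (11111): 5 ones → 1

110000111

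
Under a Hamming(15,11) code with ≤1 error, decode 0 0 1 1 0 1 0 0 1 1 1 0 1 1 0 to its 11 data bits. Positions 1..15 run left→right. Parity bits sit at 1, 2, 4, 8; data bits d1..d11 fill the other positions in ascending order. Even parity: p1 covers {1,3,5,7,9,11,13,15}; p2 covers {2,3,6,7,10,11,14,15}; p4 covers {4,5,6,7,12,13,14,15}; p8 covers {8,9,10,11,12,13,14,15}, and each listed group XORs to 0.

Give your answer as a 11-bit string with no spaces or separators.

s1 (pos 1,3,5,7,9,11,13,15): 0⊕1⊕0⊕0⊕1⊕1⊕1⊕0 = 0
s2 (pos 2,3,6,7,10,11,14,15): 0⊕1⊕1⊕0⊕1⊕1⊕1⊕0 = 1
s4 (pos 4,5,6,7,12,13,14,15): 1⊕0⊕1⊕0⊕0⊕1⊕1⊕0 = 0
s8 (pos 8,9,10,11,12,13,14,15): 0⊕1⊕1⊕1⊕0⊕1⊕1⊕0 = 1
Syndrome s8…s1 = 1010 → error at position 10.
Flip position 10: 001101001110110 → 001101001010110
Read data bits from positions 3,5,6,7,9,10,11,12,13,14,15: 10101010110

10101010110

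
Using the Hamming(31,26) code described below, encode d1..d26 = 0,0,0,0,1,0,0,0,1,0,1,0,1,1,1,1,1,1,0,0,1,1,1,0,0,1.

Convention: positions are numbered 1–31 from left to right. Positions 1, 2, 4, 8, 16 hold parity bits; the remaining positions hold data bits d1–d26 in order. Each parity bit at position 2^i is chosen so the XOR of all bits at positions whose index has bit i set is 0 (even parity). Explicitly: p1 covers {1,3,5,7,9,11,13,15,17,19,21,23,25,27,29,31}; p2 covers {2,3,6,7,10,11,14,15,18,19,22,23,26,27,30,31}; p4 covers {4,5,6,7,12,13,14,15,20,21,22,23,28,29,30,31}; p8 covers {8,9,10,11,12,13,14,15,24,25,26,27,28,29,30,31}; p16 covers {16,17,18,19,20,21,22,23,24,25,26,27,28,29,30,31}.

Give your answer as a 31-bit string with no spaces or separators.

Place data at non-parity positions: p1 p2 0 p4 0 0 0 p8 1 0 0 0 1 0 1 p16 0 1 1 1 1 1 1 0 0 1 1 1 0 0 1
p1 (pos 1,3,5,7,9,11,13,15,17,19,21,23,25,27,29,31): XOR of data positions = 0⊕0⊕0⊕1⊕0⊕1⊕1⊕0⊕1⊕1⊕1⊕0⊕1⊕0⊕1 = 0
p2 (pos 2,3,6,7,10,11,14,15,18,19,22,23,26,27,30,31): XOR of data positions = 0⊕0⊕0⊕0⊕0⊕0⊕1⊕1⊕1⊕1⊕1⊕1⊕1⊕0⊕1 = 0
p4 (pos 4,5,6,7,12,13,14,15,20,21,22,23,28,29,30,31): XOR of data positions = 0⊕0⊕0⊕0⊕1⊕0⊕1⊕1⊕1⊕1⊕1⊕1⊕0⊕0⊕1 = 0
p8 (pos 8,9,10,11,12,13,14,15,24,25,26,27,28,29,30,31): XOR of data positions = 1⊕0⊕0⊕0⊕1⊕0⊕1⊕0⊕0⊕1⊕1⊕1⊕0⊕0⊕1 = 1
p16 (pos 16,17,18,19,20,21,22,23,24,25,26,27,28,29,30,31): XOR of data positions = 0⊕1⊕1⊕1⊕1⊕1⊕1⊕0⊕0⊕1⊕1⊕1⊕0⊕0⊕1 = 0
Codeword: 0000000110001010011111100111001

0000000110001010011111100111001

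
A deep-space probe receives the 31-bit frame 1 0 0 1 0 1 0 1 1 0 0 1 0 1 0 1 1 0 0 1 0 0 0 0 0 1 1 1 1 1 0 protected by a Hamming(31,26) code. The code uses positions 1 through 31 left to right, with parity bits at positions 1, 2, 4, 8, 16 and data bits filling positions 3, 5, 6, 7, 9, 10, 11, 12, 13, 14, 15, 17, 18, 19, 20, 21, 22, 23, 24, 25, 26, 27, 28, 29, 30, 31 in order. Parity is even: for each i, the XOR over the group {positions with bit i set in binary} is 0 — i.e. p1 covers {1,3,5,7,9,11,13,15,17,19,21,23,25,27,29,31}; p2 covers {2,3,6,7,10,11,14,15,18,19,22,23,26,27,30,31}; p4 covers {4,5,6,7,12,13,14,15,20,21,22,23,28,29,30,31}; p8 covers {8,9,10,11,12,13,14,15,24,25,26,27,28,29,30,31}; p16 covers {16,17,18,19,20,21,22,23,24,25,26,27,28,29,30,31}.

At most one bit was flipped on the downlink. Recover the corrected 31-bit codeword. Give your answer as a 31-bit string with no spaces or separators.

s1 (pos 1,3,5,7,9,11,13,15,17,19,21,23,25,27,29,31): 1⊕0⊕0⊕0⊕1⊕0⊕0⊕0⊕1⊕0⊕0⊕0⊕0⊕1⊕1⊕0 = 1
s2 (pos 2,3,6,7,10,11,14,15,18,19,22,23,26,27,30,31): 0⊕0⊕1⊕0⊕0⊕0⊕1⊕0⊕0⊕0⊕0⊕0⊕1⊕1⊕1⊕0 = 1
s4 (pos 4,5,6,7,12,13,14,15,20,21,22,23,28,29,30,31): 1⊕0⊕1⊕0⊕1⊕0⊕1⊕0⊕1⊕0⊕0⊕0⊕1⊕1⊕1⊕0 = 0
s8 (pos 8,9,10,11,12,13,14,15,24,25,26,27,28,29,30,31): 1⊕1⊕0⊕0⊕1⊕0⊕1⊕0⊕0⊕0⊕1⊕1⊕1⊕1⊕1⊕0 = 1
s16 (pos 16,17,18,19,20,21,22,23,24,25,26,27,28,29,30,31): 1⊕1⊕0⊕0⊕1⊕0⊕0⊕0⊕0⊕0⊕1⊕1⊕1⊕1⊕1⊕0 = 0
Syndrome s16…s1 = 01011 → error at position 11.
Flip position 11: 1001010110010101100100000111110 → 1001010110110101100100000111110

1001010110110101100100000111110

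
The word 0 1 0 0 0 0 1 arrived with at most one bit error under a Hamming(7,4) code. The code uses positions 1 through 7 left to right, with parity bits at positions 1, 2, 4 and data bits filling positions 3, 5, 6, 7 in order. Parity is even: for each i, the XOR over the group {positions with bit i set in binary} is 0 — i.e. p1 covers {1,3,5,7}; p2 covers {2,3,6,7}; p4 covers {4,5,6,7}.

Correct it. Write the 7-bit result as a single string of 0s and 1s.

0100101

s1 (pos 1,3,5,7): 0⊕0⊕0⊕1 = 1
s2 (pos 2,3,6,7): 1⊕0⊕0⊕1 = 0
s4 (pos 4,5,6,7): 0⊕0⊕0⊕1 = 1
Syndrome s4…s1 = 101 → error at position 5.
Flip position 5: 0100001 → 0100101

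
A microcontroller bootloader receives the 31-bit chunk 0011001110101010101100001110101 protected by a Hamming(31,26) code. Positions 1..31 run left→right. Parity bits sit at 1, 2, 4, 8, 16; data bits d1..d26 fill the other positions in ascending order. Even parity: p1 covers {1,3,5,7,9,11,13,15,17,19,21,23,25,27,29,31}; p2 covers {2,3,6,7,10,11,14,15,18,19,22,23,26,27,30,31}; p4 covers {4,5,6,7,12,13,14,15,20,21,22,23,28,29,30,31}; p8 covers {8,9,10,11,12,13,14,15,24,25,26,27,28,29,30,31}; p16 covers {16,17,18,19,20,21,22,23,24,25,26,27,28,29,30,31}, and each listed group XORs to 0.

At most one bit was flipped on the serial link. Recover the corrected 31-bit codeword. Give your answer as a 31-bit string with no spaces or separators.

s1 (pos 1,3,5,7,9,11,13,15,17,19,21,23,25,27,29,31): 0⊕1⊕0⊕1⊕1⊕1⊕1⊕1⊕1⊕1⊕0⊕0⊕1⊕1⊕1⊕1 = 0
s2 (pos 2,3,6,7,10,11,14,15,18,19,22,23,26,27,30,31): 0⊕1⊕0⊕1⊕0⊕1⊕0⊕1⊕0⊕1⊕0⊕0⊕1⊕1⊕0⊕1 = 0
s4 (pos 4,5,6,7,12,13,14,15,20,21,22,23,28,29,30,31): 1⊕0⊕0⊕1⊕0⊕1⊕0⊕1⊕1⊕0⊕0⊕0⊕0⊕1⊕0⊕1 = 1
s8 (pos 8,9,10,11,12,13,14,15,24,25,26,27,28,29,30,31): 1⊕1⊕0⊕1⊕0⊕1⊕0⊕1⊕0⊕1⊕1⊕1⊕0⊕1⊕0⊕1 = 0
s16 (pos 16,17,18,19,20,21,22,23,24,25,26,27,28,29,30,31): 0⊕1⊕0⊕1⊕1⊕0⊕0⊕0⊕0⊕1⊕1⊕1⊕0⊕1⊕0⊕1 = 0
Syndrome s16…s1 = 00100 → error at position 4.
Flip position 4: 0011001110101010101100001110101 → 0010001110101010101100001110101

0010001110101010101100001110101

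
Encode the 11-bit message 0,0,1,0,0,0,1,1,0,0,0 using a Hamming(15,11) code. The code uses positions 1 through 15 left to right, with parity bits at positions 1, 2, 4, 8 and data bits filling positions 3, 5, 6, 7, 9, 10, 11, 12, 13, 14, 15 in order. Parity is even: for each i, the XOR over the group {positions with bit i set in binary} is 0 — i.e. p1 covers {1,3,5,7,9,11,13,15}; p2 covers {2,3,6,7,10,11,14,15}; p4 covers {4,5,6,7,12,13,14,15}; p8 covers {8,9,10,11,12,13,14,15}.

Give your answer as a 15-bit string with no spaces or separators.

100001000011000

Place data at non-parity positions: p1 p2 0 p4 0 1 0 p8 0 0 1 1 0 0 0
p1 (pos 1,3,5,7,9,11,13,15): XOR of data positions = 0⊕0⊕0⊕0⊕1⊕0⊕0 = 1
p2 (pos 2,3,6,7,10,11,14,15): XOR of data positions = 0⊕1⊕0⊕0⊕1⊕0⊕0 = 0
p4 (pos 4,5,6,7,12,13,14,15): XOR of data positions = 0⊕1⊕0⊕1⊕0⊕0⊕0 = 0
p8 (pos 8,9,10,11,12,13,14,15): XOR of data positions = 0⊕0⊕1⊕1⊕0⊕0⊕0 = 0
Codeword: 100001000011000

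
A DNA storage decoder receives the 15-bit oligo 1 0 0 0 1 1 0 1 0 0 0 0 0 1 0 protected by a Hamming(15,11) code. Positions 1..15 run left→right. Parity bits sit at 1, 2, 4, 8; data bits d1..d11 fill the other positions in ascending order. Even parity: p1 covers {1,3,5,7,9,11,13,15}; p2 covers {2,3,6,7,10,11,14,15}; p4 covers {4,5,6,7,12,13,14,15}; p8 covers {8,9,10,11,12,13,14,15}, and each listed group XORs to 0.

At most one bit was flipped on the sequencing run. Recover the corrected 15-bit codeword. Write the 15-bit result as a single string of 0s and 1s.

100111010000010

s1 (pos 1,3,5,7,9,11,13,15): 1⊕0⊕1⊕0⊕0⊕0⊕0⊕0 = 0
s2 (pos 2,3,6,7,10,11,14,15): 0⊕0⊕1⊕0⊕0⊕0⊕1⊕0 = 0
s4 (pos 4,5,6,7,12,13,14,15): 0⊕1⊕1⊕0⊕0⊕0⊕1⊕0 = 1
s8 (pos 8,9,10,11,12,13,14,15): 1⊕0⊕0⊕0⊕0⊕0⊕1⊕0 = 0
Syndrome s8…s1 = 0100 → error at position 4.
Flip position 4: 100011010000010 → 100111010000010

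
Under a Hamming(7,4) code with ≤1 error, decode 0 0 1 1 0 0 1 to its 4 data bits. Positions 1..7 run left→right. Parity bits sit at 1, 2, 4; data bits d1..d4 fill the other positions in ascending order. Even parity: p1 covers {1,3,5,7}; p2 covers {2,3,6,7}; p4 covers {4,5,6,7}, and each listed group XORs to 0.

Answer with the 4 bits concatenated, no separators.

s1 (pos 1,3,5,7): 0⊕1⊕0⊕1 = 0
s2 (pos 2,3,6,7): 0⊕1⊕0⊕1 = 0
s4 (pos 4,5,6,7): 1⊕0⊕0⊕1 = 0
Syndrome s4…s1 = 000 → no error.
Read data bits from positions 3,5,6,7: 1001

1001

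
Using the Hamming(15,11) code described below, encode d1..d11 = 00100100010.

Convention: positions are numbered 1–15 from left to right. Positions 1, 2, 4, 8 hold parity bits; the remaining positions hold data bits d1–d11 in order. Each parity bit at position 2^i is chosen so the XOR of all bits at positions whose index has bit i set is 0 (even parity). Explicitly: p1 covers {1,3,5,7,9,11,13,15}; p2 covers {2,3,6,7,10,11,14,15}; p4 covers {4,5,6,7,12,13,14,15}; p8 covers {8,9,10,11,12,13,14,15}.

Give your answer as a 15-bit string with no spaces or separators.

Place data at non-parity positions: p1 p2 0 p4 0 1 0 p8 0 1 0 0 0 1 0
p1 (pos 1,3,5,7,9,11,13,15): XOR of data positions = 0⊕0⊕0⊕0⊕0⊕0⊕0 = 0
p2 (pos 2,3,6,7,10,11,14,15): XOR of data positions = 0⊕1⊕0⊕1⊕0⊕1⊕0 = 1
p4 (pos 4,5,6,7,12,13,14,15): XOR of data positions = 0⊕1⊕0⊕0⊕0⊕1⊕0 = 0
p8 (pos 8,9,10,11,12,13,14,15): XOR of data positions = 0⊕1⊕0⊕0⊕0⊕1⊕0 = 0
Codeword: 010001000100010

010001000100010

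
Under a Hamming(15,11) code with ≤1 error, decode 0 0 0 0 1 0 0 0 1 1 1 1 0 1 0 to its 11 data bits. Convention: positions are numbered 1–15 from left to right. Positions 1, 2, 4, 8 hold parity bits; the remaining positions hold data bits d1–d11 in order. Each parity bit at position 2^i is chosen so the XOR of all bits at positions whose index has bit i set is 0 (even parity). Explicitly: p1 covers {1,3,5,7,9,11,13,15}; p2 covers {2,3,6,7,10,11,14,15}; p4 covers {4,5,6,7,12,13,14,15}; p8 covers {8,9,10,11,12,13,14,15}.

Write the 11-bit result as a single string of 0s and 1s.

01001111011

s1 (pos 1,3,5,7,9,11,13,15): 0⊕0⊕1⊕0⊕1⊕1⊕0⊕0 = 1
s2 (pos 2,3,6,7,10,11,14,15): 0⊕0⊕0⊕0⊕1⊕1⊕1⊕0 = 1
s4 (pos 4,5,6,7,12,13,14,15): 0⊕1⊕0⊕0⊕1⊕0⊕1⊕0 = 1
s8 (pos 8,9,10,11,12,13,14,15): 0⊕1⊕1⊕1⊕1⊕0⊕1⊕0 = 1
Syndrome s8…s1 = 1111 → error at position 15.
Flip position 15: 000010001111010 → 000010001111011
Read data bits from positions 3,5,6,7,9,10,11,12,13,14,15: 01001111011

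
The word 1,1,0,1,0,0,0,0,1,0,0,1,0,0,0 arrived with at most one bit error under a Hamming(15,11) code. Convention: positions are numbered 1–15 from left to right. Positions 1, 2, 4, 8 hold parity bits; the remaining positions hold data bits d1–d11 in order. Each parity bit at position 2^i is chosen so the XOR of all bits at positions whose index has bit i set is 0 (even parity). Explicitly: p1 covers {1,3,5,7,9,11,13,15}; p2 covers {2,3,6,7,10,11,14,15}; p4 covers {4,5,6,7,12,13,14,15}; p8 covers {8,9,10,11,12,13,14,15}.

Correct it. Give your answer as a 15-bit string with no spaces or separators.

100100001001000

s1 (pos 1,3,5,7,9,11,13,15): 1⊕0⊕0⊕0⊕1⊕0⊕0⊕0 = 0
s2 (pos 2,3,6,7,10,11,14,15): 1⊕0⊕0⊕0⊕0⊕0⊕0⊕0 = 1
s4 (pos 4,5,6,7,12,13,14,15): 1⊕0⊕0⊕0⊕1⊕0⊕0⊕0 = 0
s8 (pos 8,9,10,11,12,13,14,15): 0⊕1⊕0⊕0⊕1⊕0⊕0⊕0 = 0
Syndrome s8…s1 = 0010 → error at position 2.
Flip position 2: 110100001001000 → 100100001001000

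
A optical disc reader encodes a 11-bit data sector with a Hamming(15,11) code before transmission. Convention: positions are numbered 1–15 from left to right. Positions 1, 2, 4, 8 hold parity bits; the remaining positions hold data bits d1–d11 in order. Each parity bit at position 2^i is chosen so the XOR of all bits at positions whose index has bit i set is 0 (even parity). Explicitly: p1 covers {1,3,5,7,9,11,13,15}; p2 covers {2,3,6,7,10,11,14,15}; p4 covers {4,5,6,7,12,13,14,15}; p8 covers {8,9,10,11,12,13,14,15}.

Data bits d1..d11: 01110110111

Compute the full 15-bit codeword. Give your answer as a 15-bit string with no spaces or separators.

100011110110111

Place data at non-parity positions: p1 p2 0 p4 1 1 1 p8 0 1 1 0 1 1 1
p1 (pos 1,3,5,7,9,11,13,15): XOR of data positions = 0⊕1⊕1⊕0⊕1⊕1⊕1 = 1
p2 (pos 2,3,6,7,10,11,14,15): XOR of data positions = 0⊕1⊕1⊕1⊕1⊕1⊕1 = 0
p4 (pos 4,5,6,7,12,13,14,15): XOR of data positions = 1⊕1⊕1⊕0⊕1⊕1⊕1 = 0
p8 (pos 8,9,10,11,12,13,14,15): XOR of data positions = 0⊕1⊕1⊕0⊕1⊕1⊕1 = 1
Codeword: 100011110110111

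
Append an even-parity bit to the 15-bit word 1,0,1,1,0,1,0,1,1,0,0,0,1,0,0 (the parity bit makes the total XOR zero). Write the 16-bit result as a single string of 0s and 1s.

XOR of the 15 data bits: 1⊕0⊕1⊕1⊕0⊕1⊕0⊕1⊕1⊕0⊕0⊕0⊕1⊕0⊕0 = 1
Parity bit = 1 (so all 16 bits XOR to 0).

1011010110001001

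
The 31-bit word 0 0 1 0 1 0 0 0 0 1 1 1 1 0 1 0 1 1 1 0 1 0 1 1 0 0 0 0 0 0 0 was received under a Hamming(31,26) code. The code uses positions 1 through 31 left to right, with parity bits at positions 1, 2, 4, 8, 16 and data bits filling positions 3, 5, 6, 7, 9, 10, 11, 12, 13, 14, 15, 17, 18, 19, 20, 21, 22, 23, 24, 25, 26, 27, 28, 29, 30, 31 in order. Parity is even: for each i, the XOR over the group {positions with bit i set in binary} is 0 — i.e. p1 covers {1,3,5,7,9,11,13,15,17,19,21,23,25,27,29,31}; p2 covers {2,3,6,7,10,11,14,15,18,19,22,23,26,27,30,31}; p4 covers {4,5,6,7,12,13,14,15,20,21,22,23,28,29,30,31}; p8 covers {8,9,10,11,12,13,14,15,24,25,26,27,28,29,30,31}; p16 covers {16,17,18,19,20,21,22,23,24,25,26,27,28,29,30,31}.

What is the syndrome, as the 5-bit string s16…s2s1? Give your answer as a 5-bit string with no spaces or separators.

00011

s1 (pos 1,3,5,7,9,11,13,15,17,19,21,23,25,27,29,31): 0⊕1⊕1⊕0⊕0⊕1⊕1⊕1⊕1⊕1⊕1⊕1⊕0⊕0⊕0⊕0 = 1
s2 (pos 2,3,6,7,10,11,14,15,18,19,22,23,26,27,30,31): 0⊕1⊕0⊕0⊕1⊕1⊕0⊕1⊕1⊕1⊕0⊕1⊕0⊕0⊕0⊕0 = 1
s4 (pos 4,5,6,7,12,13,14,15,20,21,22,23,28,29,30,31): 0⊕1⊕0⊕0⊕1⊕1⊕0⊕1⊕0⊕1⊕0⊕1⊕0⊕0⊕0⊕0 = 0
s8 (pos 8,9,10,11,12,13,14,15,24,25,26,27,28,29,30,31): 0⊕0⊕1⊕1⊕1⊕1⊕0⊕1⊕1⊕0⊕0⊕0⊕0⊕0⊕0⊕0 = 0
s16 (pos 16,17,18,19,20,21,22,23,24,25,26,27,28,29,30,31): 0⊕1⊕1⊕1⊕0⊕1⊕0⊕1⊕1⊕0⊕0⊕0⊕0⊕0⊕0⊕0 = 0
Syndrome s16…s1 = 00011 → error at position 3.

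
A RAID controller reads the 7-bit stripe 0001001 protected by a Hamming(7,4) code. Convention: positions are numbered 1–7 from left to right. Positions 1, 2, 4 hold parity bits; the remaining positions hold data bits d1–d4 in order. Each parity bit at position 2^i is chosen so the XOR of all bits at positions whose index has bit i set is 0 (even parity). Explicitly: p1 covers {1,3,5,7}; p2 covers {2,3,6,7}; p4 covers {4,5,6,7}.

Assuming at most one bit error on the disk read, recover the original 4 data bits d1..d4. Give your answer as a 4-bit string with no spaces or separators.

1001

s1 (pos 1,3,5,7): 0⊕0⊕0⊕1 = 1
s2 (pos 2,3,6,7): 0⊕0⊕0⊕1 = 1
s4 (pos 4,5,6,7): 1⊕0⊕0⊕1 = 0
Syndrome s4…s1 = 011 → error at position 3.
Flip position 3: 0001001 → 0011001
Read data bits from positions 3,5,6,7: 1001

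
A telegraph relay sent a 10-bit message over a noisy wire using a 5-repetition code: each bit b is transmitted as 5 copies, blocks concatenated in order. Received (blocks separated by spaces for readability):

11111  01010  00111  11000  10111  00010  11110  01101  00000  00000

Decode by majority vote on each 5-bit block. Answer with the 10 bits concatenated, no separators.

1010101100

Block 1 (11111): 5 ones → 1
Block 2 (01010): 2 ones → 0
Block 3 (00111): 3 ones → 1
Block 4 (11000): 2 ones → 0
Block 5 (10111): 4 ones → 1
Block 6 (00010): 1 one → 0
Block 7 (11110): 4 ones → 1
Block 8 (01101): 3 ones → 1
Block 9 (00000): 0 ones → 0
Block 10 (00000): 0 ones → 0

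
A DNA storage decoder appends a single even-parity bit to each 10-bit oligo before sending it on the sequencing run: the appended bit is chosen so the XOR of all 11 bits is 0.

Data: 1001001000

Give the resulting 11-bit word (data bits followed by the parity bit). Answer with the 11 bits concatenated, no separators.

10010010001

XOR of the 10 data bits: 1⊕0⊕0⊕1⊕0⊕0⊕1⊕0⊕0⊕0 = 1
Parity bit = 1 (so all 11 bits XOR to 0).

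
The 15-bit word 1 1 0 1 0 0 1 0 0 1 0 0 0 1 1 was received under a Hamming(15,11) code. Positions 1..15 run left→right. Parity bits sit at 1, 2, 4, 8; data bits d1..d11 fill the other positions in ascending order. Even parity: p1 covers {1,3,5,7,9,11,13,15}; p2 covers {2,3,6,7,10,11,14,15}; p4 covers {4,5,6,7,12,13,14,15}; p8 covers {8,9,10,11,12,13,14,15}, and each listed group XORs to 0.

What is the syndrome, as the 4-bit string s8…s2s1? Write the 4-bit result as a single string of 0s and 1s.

1011

s1 (pos 1,3,5,7,9,11,13,15): 1⊕0⊕0⊕1⊕0⊕0⊕0⊕1 = 1
s2 (pos 2,3,6,7,10,11,14,15): 1⊕0⊕0⊕1⊕1⊕0⊕1⊕1 = 1
s4 (pos 4,5,6,7,12,13,14,15): 1⊕0⊕0⊕1⊕0⊕0⊕1⊕1 = 0
s8 (pos 8,9,10,11,12,13,14,15): 0⊕0⊕1⊕0⊕0⊕0⊕1⊕1 = 1
Syndrome s8…s1 = 1011 → error at position 11.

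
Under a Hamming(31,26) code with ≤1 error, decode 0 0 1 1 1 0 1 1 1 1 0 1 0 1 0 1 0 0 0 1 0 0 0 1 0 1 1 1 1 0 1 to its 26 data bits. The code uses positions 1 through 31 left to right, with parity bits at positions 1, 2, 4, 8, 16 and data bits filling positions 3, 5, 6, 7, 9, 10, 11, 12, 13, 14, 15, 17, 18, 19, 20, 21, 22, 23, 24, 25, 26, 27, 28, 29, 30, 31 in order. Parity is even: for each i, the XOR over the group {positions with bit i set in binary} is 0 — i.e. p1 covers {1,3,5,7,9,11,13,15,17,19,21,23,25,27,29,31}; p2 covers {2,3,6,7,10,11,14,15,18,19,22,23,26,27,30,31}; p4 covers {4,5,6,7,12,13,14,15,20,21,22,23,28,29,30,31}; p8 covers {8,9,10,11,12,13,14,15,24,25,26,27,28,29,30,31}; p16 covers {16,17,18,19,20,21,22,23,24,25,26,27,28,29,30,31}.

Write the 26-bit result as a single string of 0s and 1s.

11011101011000100010111101

s1 (pos 1,3,5,7,9,11,13,15,17,19,21,23,25,27,29,31): 0⊕1⊕1⊕1⊕1⊕0⊕0⊕0⊕0⊕0⊕0⊕0⊕0⊕1⊕1⊕1 = 1
s2 (pos 2,3,6,7,10,11,14,15,18,19,22,23,26,27,30,31): 0⊕1⊕0⊕1⊕1⊕0⊕1⊕0⊕0⊕0⊕0⊕0⊕1⊕1⊕0⊕1 = 1
s4 (pos 4,5,6,7,12,13,14,15,20,21,22,23,28,29,30,31): 1⊕1⊕0⊕1⊕1⊕0⊕1⊕0⊕1⊕0⊕0⊕0⊕1⊕1⊕0⊕1 = 1
s8 (pos 8,9,10,11,12,13,14,15,24,25,26,27,28,29,30,31): 1⊕1⊕1⊕0⊕1⊕0⊕1⊕0⊕1⊕0⊕1⊕1⊕1⊕1⊕0⊕1 = 1
s16 (pos 16,17,18,19,20,21,22,23,24,25,26,27,28,29,30,31): 1⊕0⊕0⊕0⊕1⊕0⊕0⊕0⊕1⊕0⊕1⊕1⊕1⊕1⊕0⊕1 = 0
Syndrome s16…s1 = 01111 → error at position 15.
Flip position 15: 0011101111010101000100010111101 → 0011101111010111000100010111101
Read data bits from positions 3,5,6,7,9,10,11,12,13,14,15,17,18,19,20,21,22,23,24,25,26,27,28,29,30,31: 11011101011000100010111101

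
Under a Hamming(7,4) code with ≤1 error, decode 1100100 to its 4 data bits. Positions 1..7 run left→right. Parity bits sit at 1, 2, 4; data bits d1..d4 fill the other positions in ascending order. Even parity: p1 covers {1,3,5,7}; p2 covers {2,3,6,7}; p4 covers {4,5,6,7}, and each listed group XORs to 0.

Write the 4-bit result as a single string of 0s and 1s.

s1 (pos 1,3,5,7): 1⊕0⊕1⊕0 = 0
s2 (pos 2,3,6,7): 1⊕0⊕0⊕0 = 1
s4 (pos 4,5,6,7): 0⊕1⊕0⊕0 = 1
Syndrome s4…s1 = 110 → error at position 6.
Flip position 6: 1100100 → 1100110
Read data bits from positions 3,5,6,7: 0110

0110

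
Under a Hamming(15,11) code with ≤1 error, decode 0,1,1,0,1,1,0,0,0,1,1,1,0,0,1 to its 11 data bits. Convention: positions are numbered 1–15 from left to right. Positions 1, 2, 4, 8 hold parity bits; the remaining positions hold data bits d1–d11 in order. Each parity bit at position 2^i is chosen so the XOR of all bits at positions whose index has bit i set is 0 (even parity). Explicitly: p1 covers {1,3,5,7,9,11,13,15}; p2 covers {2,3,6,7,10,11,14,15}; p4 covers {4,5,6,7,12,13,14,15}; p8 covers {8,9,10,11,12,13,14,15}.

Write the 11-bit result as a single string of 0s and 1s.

11100111001

s1 (pos 1,3,5,7,9,11,13,15): 0⊕1⊕1⊕0⊕0⊕1⊕0⊕1 = 0
s2 (pos 2,3,6,7,10,11,14,15): 1⊕1⊕1⊕0⊕1⊕1⊕0⊕1 = 0
s4 (pos 4,5,6,7,12,13,14,15): 0⊕1⊕1⊕0⊕1⊕0⊕0⊕1 = 0
s8 (pos 8,9,10,11,12,13,14,15): 0⊕0⊕1⊕1⊕1⊕0⊕0⊕1 = 0
Syndrome s8…s1 = 0000 → no error.
Read data bits from positions 3,5,6,7,9,10,11,12,13,14,15: 11100111001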